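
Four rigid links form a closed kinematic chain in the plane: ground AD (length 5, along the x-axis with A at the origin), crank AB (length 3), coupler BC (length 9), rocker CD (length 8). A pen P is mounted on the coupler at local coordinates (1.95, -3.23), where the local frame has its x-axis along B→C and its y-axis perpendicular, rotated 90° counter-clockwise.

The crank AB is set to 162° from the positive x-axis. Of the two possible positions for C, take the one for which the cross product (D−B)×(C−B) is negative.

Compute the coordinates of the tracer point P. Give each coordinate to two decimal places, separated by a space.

-4.83 -2.29

A=(0,0), D=(5.00,0)
B = A + 3.00·(cos162°, sin162°) = (-2.8532, 0.9271)
|BD| = 7.9077
circle(B,9.00) ∩ circle(D,8.00): a=5.0288, h=7.4640
  candidates: C₊=(3.0159,7.7501) cross=59.023; C₋=(1.2659,-7.0750) cross=-59.023
  mode - wants cross < 0 → take C=(1.2659,-7.0750) (cross=-59.023)
ex = (C−B)/|BC| = (0.4577,-0.8891); ey = (0.8891,0.4577)
P = B + 1.95·ex + -3.23·ey = (-4.8326,-2.2850)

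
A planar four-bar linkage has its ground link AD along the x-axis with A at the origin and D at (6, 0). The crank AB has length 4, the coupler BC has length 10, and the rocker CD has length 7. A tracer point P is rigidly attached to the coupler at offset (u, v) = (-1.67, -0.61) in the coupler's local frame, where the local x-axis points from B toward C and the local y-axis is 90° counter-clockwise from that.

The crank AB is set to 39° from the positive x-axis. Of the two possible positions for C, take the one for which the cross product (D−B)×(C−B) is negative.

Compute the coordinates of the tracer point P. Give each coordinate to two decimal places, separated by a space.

A=(0,0), D=(6.00,0)
B = A + 4.00·(cos39°, sin39°) = (3.1086, 2.5173)
|BD| = 3.8337
circle(B,10.00) ∩ circle(D,7.00): a=8.5684, h=5.1558
  candidates: C₊=(12.9565,0.7796) cross=19.766; C₋=(6.1856,-6.9975) cross=-19.766
  mode - wants cross < 0 → take C=(6.1856,-6.9975) (cross=-19.766)
ex = (C−B)/|BC| = (0.3077,-0.9515); ey = (0.9515,0.3077)
P = B + -1.67·ex + -0.61·ey = (2.0143,3.9186)

2.01 3.92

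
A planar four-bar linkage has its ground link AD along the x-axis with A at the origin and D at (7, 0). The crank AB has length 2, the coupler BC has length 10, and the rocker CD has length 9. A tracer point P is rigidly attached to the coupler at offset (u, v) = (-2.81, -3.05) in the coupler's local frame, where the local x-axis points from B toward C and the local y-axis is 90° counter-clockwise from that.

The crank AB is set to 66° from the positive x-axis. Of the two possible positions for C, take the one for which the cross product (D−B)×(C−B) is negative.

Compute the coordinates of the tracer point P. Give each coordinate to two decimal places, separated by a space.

-2.74 3.97

A=(0,0), D=(7.00,0)
B = A + 2.00·(cos66°, sin66°) = (0.8135, 1.8271)
|BD| = 6.4507
circle(B,10.00) ∩ circle(D,9.00): a=4.6981, h=8.8277
  candidates: C₊=(7.8195,8.9626) cross=56.945; C₋=(2.8188,-7.9698) cross=-56.945
  mode - wants cross < 0 → take C=(2.8188,-7.9698) (cross=-56.945)
ex = (C−B)/|BC| = (0.2005,-0.9797); ey = (0.9797,0.2005)
P = B + -2.81·ex + -3.05·ey = (-2.7381,3.9684)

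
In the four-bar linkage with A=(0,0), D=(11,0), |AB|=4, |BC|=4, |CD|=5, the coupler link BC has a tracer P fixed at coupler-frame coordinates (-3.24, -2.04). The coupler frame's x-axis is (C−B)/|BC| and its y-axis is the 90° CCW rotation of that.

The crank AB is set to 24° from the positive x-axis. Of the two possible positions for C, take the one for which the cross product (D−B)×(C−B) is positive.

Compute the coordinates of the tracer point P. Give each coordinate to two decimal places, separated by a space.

A=(0,0), D=(11.00,0)
B = A + 4.00·(cos24°, sin24°) = (3.6542, 1.6269)
|BD| = 7.5238
circle(B,4.00) ∩ circle(D,5.00): a=3.1638, h=2.4475
  candidates: C₊=(7.2724,3.3324) cross=18.415; C₋=(6.2139,-1.4468) cross=-18.415
  mode + wants cross > 0 → take C=(7.2724,3.3324) (cross=18.415)
ex = (C−B)/|BC| = (0.9046,0.4264); ey = (-0.4264,0.9046)
P = B + -3.24·ex + -2.04·ey = (1.5932,-1.5998)

1.59 -1.60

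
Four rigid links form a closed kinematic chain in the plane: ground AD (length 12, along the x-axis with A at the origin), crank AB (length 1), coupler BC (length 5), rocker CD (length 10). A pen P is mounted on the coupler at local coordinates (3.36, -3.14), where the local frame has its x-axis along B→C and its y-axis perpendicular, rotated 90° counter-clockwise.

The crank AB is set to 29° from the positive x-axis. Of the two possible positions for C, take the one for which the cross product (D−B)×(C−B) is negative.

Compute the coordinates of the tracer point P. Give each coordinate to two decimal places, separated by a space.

-0.66 -3.85

A=(0,0), D=(12.00,0)
B = A + 1.00·(cos29°, sin29°) = (0.8746, 0.4848)
|BD| = 11.1359
circle(B,5.00) ∩ circle(D,10.00): a=2.2005, h=4.4897
  candidates: C₊=(3.2685,4.8745) cross=49.998; C₋=(2.8776,-4.0965) cross=-49.998
  mode - wants cross < 0 → take C=(2.8776,-4.0965) (cross=-49.998)
ex = (C−B)/|BC| = (0.4006,-0.9163); ey = (0.9163,0.4006)
P = B + 3.36·ex + -3.14·ey = (-0.6565,-3.8517)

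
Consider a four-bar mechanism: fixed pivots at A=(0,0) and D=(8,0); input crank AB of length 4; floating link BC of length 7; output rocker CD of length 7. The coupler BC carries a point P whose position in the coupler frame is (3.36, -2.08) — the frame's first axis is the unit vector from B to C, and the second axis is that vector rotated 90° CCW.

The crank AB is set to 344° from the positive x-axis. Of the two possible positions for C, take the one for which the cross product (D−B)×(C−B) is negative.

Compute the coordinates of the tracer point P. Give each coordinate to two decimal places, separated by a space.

A=(0,0), D=(8.00,0)
B = A + 4.00·(cos344°, sin344°) = (3.8450, -1.1025)
|BD| = 4.2987
circle(B,7.00) ∩ circle(D,7.00): a=2.1494, h=6.6618
  candidates: C₊=(4.2139,5.8877) cross=28.638; C₋=(7.6312,-6.9903) cross=-28.638
  mode - wants cross < 0 → take C=(7.6312,-6.9903) (cross=-28.638)
ex = (C−B)/|BC| = (0.5409,-0.8411); ey = (0.8411,0.5409)
P = B + 3.36·ex + -2.08·ey = (3.9129,-5.0537)

3.91 -5.05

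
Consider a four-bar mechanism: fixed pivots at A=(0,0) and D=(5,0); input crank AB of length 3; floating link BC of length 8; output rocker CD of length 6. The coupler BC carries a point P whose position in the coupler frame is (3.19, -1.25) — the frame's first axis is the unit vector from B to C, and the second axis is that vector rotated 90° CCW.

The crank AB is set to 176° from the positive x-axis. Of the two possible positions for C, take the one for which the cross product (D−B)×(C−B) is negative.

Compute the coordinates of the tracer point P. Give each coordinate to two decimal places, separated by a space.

-1.65 -2.94

A=(0,0), D=(5.00,0)
B = A + 3.00·(cos176°, sin176°) = (-2.9927, 0.2093)
|BD| = 7.9954
circle(B,8.00) ∩ circle(D,6.00): a=5.7487, h=5.5635
  candidates: C₊=(2.8997,5.6204) cross=44.482; C₋=(2.6084,-5.5028) cross=-44.482
  mode - wants cross < 0 → take C=(2.6084,-5.5028) (cross=-44.482)
ex = (C−B)/|BC| = (0.7001,-0.7140); ey = (0.7140,0.7001)
P = B + 3.19·ex + -1.25·ey = (-1.6517,-2.9436)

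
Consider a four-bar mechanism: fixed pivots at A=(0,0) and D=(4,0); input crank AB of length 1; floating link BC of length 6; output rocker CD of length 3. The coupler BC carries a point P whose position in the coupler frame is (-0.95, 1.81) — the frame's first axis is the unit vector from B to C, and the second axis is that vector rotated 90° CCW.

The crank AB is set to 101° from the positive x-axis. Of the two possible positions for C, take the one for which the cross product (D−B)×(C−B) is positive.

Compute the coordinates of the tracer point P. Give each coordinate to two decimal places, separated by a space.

-1.58 2.48

A=(0,0), D=(4.00,0)
B = A + 1.00·(cos101°, sin101°) = (-0.1908, 0.9816)
|BD| = 4.3042
circle(B,6.00) ∩ circle(D,3.00): a=5.2886, h=2.8339
  candidates: C₊=(5.6047,2.5348) cross=12.198; C₋=(4.3121,-2.9837) cross=-12.198
  mode + wants cross > 0 → take C=(5.6047,2.5348) (cross=12.198)
ex = (C−B)/|BC| = (0.9659,0.2589); ey = (-0.2589,0.9659)
P = B + -0.95·ex + 1.81·ey = (-1.5770,2.4840)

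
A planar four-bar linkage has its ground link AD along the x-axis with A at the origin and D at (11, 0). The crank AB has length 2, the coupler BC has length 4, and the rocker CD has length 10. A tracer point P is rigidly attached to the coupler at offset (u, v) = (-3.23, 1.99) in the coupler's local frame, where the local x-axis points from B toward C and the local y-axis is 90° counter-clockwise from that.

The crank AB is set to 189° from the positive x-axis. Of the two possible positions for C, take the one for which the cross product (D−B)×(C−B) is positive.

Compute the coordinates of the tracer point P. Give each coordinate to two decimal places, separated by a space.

A=(0,0), D=(11.00,0)
B = A + 2.00·(cos189°, sin189°) = (-1.9754, -0.3129)
|BD| = 12.9791
circle(B,4.00) ∩ circle(D,10.00): a=3.2536, h=2.3268
  candidates: C₊=(1.2212,2.0917) cross=30.200; C₋=(1.3334,-2.5606) cross=-30.200
  mode + wants cross > 0 → take C=(1.2212,2.0917) (cross=30.200)
ex = (C−B)/|BC| = (0.7991,0.6011); ey = (-0.6011,0.7991)
P = B + -3.23·ex + 1.99·ey = (-5.7529,-0.6642)

-5.75 -0.66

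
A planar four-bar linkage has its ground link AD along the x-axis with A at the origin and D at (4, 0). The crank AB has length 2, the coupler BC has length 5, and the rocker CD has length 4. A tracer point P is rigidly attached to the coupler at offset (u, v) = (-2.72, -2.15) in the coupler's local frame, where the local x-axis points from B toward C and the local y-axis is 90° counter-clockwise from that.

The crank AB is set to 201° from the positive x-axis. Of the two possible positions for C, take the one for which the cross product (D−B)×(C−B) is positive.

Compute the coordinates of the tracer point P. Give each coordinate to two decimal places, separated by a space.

A=(0,0), D=(4.00,0)
B = A + 2.00·(cos201°, sin201°) = (-1.8672, -0.7167)
|BD| = 5.9108
circle(B,5.00) ∩ circle(D,4.00): a=3.7167, h=3.3446
  candidates: C₊=(1.4166,3.0538) cross=19.769; C₋=(2.2277,-3.5859) cross=-19.769
  mode + wants cross > 0 → take C=(1.4166,3.0538) (cross=19.769)
ex = (C−B)/|BC| = (0.6567,0.7541); ey = (-0.7541,0.6567)
P = B + -2.72·ex + -2.15·ey = (-2.0322,-4.1799)

-2.03 -4.18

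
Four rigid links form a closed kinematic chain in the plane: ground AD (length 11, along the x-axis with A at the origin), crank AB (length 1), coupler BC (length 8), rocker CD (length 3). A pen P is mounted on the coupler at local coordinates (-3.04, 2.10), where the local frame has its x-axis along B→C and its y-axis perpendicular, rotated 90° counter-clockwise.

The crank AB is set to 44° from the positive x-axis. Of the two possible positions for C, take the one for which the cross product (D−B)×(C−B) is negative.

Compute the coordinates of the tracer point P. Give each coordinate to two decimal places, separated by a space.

A=(0,0), D=(11.00,0)
B = A + 1.00·(cos44°, sin44°) = (0.7193, 0.6947)
|BD| = 10.3041
circle(B,8.00) ∩ circle(D,3.00): a=7.8209, h=1.6833
  candidates: C₊=(8.6359,1.8469) cross=17.345; C₋=(8.4090,-1.5121) cross=-17.345
  mode - wants cross < 0 → take C=(8.4090,-1.5121) (cross=-17.345)
ex = (C−B)/|BC| = (0.9612,-0.2758); ey = (0.2758,0.9612)
P = B + -3.04·ex + 2.10·ey = (-1.6234,3.5518)

-1.62 3.55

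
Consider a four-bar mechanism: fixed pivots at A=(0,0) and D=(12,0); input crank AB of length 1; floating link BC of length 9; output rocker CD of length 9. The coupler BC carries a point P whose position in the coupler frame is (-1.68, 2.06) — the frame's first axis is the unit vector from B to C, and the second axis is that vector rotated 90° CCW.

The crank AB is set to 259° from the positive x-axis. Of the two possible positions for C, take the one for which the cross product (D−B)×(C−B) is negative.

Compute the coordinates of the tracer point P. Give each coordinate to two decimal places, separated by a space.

A=(0,0), D=(12.00,0)
B = A + 1.00·(cos259°, sin259°) = (-0.1908, -0.9816)
|BD| = 12.2303
circle(B,9.00) ∩ circle(D,9.00): a=6.1151, h=6.6034
  candidates: C₊=(5.3746,6.0913) cross=80.762; C₋=(6.4346,-7.0729) cross=-80.762
  mode - wants cross < 0 → take C=(6.4346,-7.0729) (cross=-80.762)
ex = (C−B)/|BC| = (0.7362,-0.6768); ey = (0.6768,0.7362)
P = B + -1.68·ex + 2.06·ey = (-0.0333,1.6719)

-0.03 1.67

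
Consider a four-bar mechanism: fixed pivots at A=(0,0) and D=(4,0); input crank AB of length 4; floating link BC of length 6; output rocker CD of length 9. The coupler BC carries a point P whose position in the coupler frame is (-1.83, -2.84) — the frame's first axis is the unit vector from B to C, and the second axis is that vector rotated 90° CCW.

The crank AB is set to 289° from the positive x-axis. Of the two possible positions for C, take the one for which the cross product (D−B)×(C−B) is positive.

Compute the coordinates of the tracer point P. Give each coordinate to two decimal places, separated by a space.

A=(0,0), D=(4.00,0)
B = A + 4.00·(cos289°, sin289°) = (1.3023, -3.7821)
|BD| = 4.6456
circle(B,6.00) ∩ circle(D,9.00): a=-2.5205, h=5.4449
  candidates: C₊=(-4.5942,-2.6721) cross=25.295; C₋=(4.2714,-8.9959) cross=-25.295
  mode + wants cross > 0 → take C=(-4.5942,-2.6721) (cross=25.295)
ex = (C−B)/|BC| = (-0.9827,0.1850); ey = (-0.1850,-0.9827)
P = B + -1.83·ex + -2.84·ey = (3.6261,-1.3296)

3.63 -1.33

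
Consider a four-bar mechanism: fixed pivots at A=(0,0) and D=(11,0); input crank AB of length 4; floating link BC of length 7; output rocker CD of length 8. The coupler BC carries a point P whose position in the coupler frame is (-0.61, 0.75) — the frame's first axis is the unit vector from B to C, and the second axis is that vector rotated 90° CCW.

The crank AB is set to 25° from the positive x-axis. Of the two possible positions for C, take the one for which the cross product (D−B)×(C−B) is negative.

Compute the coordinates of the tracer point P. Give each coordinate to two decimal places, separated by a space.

A=(0,0), D=(11.00,0)
B = A + 4.00·(cos25°, sin25°) = (3.6252, 1.6905)
|BD| = 7.5660
circle(B,7.00) ∩ circle(D,8.00): a=2.7917, h=6.4192
  candidates: C₊=(7.7806,7.3236) cross=48.568; C₋=(4.9122,-5.1902) cross=-48.568
  mode - wants cross < 0 → take C=(4.9122,-5.1902) (cross=-48.568)
ex = (C−B)/|BC| = (0.1838,-0.9830); ey = (0.9830,0.1838)
P = B + -0.61·ex + 0.75·ey = (4.2503,2.4280)

4.25 2.43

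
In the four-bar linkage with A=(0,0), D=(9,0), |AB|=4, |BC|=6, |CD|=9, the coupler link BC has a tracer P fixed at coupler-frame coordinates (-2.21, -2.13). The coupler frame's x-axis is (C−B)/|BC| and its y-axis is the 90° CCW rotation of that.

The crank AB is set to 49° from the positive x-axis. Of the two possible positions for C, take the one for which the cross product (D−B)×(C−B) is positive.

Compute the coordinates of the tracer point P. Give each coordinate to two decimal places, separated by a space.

3.44 0.06

A=(0,0), D=(9.00,0)
B = A + 4.00·(cos49°, sin49°) = (2.6242, 3.0188)
|BD| = 7.0543
circle(B,6.00) ∩ circle(D,9.00): a=0.3376, h=5.9905
  candidates: C₊=(5.4930,8.2886) cross=42.259; C₋=(0.3658,-2.5399) cross=-42.259
  mode + wants cross > 0 → take C=(5.4930,8.2886) (cross=42.259)
ex = (C−B)/|BC| = (0.4781,0.8783); ey = (-0.8783,0.4781)
P = B + -2.21·ex + -2.13·ey = (3.4383,0.0594)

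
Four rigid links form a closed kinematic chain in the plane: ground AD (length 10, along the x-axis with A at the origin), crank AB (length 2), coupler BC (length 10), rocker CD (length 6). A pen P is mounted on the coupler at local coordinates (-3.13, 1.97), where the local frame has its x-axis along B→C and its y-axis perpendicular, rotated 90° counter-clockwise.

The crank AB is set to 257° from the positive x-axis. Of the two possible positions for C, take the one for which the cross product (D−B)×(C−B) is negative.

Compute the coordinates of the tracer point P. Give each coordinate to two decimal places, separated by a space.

A=(0,0), D=(10.00,0)
B = A + 2.00·(cos257°, sin257°) = (-0.4499, -1.9487)
|BD| = 10.6301
circle(B,10.00) ∩ circle(D,6.00): a=8.3254, h=5.5397
  candidates: C₊=(6.7188,5.0233) cross=58.887; C₋=(8.7499,-5.8683) cross=-58.887
  mode - wants cross < 0 → take C=(8.7499,-5.8683) (cross=-58.887)
ex = (C−B)/|BC| = (0.9200,-0.3920); ey = (0.3920,0.9200)
P = B + -3.13·ex + 1.97·ey = (-2.5573,1.0905)

-2.56 1.09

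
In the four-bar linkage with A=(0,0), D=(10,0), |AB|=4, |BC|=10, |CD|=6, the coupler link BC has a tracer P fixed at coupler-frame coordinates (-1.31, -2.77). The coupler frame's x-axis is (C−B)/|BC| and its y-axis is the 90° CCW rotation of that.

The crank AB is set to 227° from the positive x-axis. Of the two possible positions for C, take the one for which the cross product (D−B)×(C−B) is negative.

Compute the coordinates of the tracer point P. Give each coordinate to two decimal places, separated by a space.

-4.63 -5.32

A=(0,0), D=(10.00,0)
B = A + 4.00·(cos227°, sin227°) = (-2.7280, -2.9254)
|BD| = 13.0599
circle(B,10.00) ∩ circle(D,6.00): a=8.9802, h=4.3996
  candidates: C₊=(5.0385,3.3739) cross=57.458; C₋=(7.0095,-5.2016) cross=-57.458
  mode - wants cross < 0 → take C=(7.0095,-5.2016) (cross=-57.458)
ex = (C−B)/|BC| = (0.9737,-0.2276); ey = (0.2276,0.9737)
P = B + -1.31·ex + -2.77·ey = (-4.6341,-5.3245)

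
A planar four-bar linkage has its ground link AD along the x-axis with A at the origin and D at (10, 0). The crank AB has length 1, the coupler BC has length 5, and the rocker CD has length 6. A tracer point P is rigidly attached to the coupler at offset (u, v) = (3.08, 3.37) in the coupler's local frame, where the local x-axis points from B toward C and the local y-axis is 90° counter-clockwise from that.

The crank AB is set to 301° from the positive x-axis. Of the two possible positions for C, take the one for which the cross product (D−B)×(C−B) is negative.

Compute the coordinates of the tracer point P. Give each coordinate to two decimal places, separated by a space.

4.82 0.67

A=(0,0), D=(10.00,0)
B = A + 1.00·(cos301°, sin301°) = (0.5150, -0.8572)
|BD| = 9.5236
circle(B,5.00) ∩ circle(D,6.00): a=4.1843, h=2.7371
  candidates: C₊=(4.4360,2.2454) cross=26.067; C₋=(4.9287,-3.2065) cross=-26.067
  mode - wants cross < 0 → take C=(4.9287,-3.2065) (cross=-26.067)
ex = (C−B)/|BC| = (0.8827,-0.4699); ey = (0.4699,0.8827)
P = B + 3.08·ex + 3.37·ey = (4.8173,0.6704)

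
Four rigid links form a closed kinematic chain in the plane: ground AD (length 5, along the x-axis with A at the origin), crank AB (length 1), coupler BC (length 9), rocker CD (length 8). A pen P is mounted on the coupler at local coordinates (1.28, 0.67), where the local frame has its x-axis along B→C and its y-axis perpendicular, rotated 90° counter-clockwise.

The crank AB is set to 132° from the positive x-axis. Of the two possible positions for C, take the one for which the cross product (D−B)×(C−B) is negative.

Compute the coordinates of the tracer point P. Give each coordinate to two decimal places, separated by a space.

0.42 -0.20

A=(0,0), D=(5.00,0)
B = A + 1.00·(cos132°, sin132°) = (-0.6691, 0.7431)
|BD| = 5.7176
circle(B,9.00) ∩ circle(D,8.00): a=4.3454, h=7.8814
  candidates: C₊=(4.6638,7.9929) cross=45.063; C₋=(2.6151,-7.6362) cross=-45.063
  mode - wants cross < 0 → take C=(2.6151,-7.6362) (cross=-45.063)
ex = (C−B)/|BC| = (0.3649,-0.9310); ey = (0.9310,0.3649)
P = B + 1.28·ex + 0.67·ey = (0.4218,-0.2041)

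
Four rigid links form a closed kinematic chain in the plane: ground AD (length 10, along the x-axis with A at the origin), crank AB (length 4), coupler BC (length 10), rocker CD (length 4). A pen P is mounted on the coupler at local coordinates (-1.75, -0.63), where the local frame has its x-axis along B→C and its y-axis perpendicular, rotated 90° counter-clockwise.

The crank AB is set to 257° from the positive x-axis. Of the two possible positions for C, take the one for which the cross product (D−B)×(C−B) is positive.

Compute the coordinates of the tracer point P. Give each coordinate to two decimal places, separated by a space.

-1.85 -5.49

A=(0,0), D=(10.00,0)
B = A + 4.00·(cos257°, sin257°) = (-0.8998, -3.8975)
|BD| = 11.5757
circle(B,10.00) ∩ circle(D,4.00): a=9.4161, h=3.3670
  candidates: C₊=(6.8329,2.4433) cross=38.975; C₋=(9.1002,-3.8975) cross=-38.975
  mode + wants cross > 0 → take C=(6.8329,2.4433) (cross=38.975)
ex = (C−B)/|BC| = (0.7733,0.6341); ey = (-0.6341,0.7733)
P = B + -1.75·ex + -0.63·ey = (-1.8536,-5.4943)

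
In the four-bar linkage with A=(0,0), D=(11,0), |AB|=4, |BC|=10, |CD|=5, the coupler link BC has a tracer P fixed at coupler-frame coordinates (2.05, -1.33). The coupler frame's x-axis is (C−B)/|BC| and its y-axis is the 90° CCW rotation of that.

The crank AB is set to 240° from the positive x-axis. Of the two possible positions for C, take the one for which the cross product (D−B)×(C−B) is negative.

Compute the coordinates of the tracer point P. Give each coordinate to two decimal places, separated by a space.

A=(0,0), D=(11.00,0)
B = A + 4.00·(cos240°, sin240°) = (-2.0000, -3.4641)
|BD| = 13.4536
circle(B,10.00) ∩ circle(D,5.00): a=9.5142, h=3.0791
  candidates: C₊=(6.4006,1.9609) cross=41.425; C₋=(7.9862,-3.9896) cross=-41.425
  mode - wants cross < 0 → take C=(7.9862,-3.9896) (cross=-41.425)
ex = (C−B)/|BC| = (0.9986,-0.0525); ey = (0.0525,0.9986)
P = B + 2.05·ex + -1.33·ey = (-0.0227,-4.9000)

-0.02 -4.90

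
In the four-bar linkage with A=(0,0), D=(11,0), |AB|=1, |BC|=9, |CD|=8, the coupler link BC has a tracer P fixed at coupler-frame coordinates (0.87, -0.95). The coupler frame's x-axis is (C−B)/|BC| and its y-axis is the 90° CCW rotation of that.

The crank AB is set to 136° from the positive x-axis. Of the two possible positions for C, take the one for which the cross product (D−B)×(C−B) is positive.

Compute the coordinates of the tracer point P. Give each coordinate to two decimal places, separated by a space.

A=(0,0), D=(11.00,0)
B = A + 1.00·(cos136°, sin136°) = (-0.7193, 0.6947)
|BD| = 11.7399
circle(B,9.00) ∩ circle(D,8.00): a=6.5940, h=6.1253
  candidates: C₊=(6.2255,6.4191) cross=71.911; C₋=(5.5006,-5.8101) cross=-71.911
  mode + wants cross > 0 → take C=(6.2255,6.4191) (cross=71.911)
ex = (C−B)/|BC| = (0.7717,0.6360); ey = (-0.6360,0.7717)
P = B + 0.87·ex + -0.95·ey = (0.5562,0.5149)

0.56 0.51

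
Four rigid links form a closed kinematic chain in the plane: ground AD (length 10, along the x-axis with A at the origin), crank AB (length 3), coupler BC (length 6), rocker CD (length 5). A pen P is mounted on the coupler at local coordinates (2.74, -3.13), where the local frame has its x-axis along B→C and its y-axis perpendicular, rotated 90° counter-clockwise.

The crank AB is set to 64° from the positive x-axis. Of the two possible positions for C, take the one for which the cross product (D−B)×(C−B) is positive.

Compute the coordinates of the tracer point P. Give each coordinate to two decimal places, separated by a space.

4.71 0.30

A=(0,0), D=(10.00,0)
B = A + 3.00·(cos64°, sin64°) = (1.3151, 2.6964)
|BD| = 9.0938
circle(B,6.00) ∩ circle(D,5.00): a=5.1517, h=3.0757
  candidates: C₊=(7.1471,4.1062) cross=27.970; C₋=(5.3232,-1.7685) cross=-27.970
  mode + wants cross > 0 → take C=(7.1471,4.1062) (cross=27.970)
ex = (C−B)/|BC| = (0.9720,0.2350); ey = (-0.2350,0.9720)
P = B + 2.74·ex + -3.13·ey = (4.7139,0.2978)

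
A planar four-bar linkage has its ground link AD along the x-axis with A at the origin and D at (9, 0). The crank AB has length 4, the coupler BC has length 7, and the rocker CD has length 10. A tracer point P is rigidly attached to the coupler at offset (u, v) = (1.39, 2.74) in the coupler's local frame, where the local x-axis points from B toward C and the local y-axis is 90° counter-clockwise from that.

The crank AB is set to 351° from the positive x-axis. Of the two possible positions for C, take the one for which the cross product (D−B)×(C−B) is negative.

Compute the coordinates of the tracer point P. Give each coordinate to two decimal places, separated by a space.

6.29 -2.62

A=(0,0), D=(9.00,0)
B = A + 4.00·(cos351°, sin351°) = (3.9508, -0.6257)
|BD| = 5.0879
circle(B,7.00) ∩ circle(D,10.00): a=-2.4680, h=6.5505
  candidates: C₊=(0.6959,5.5715) cross=33.328; C₋=(2.3071,-7.4300) cross=-33.328
  mode - wants cross < 0 → take C=(2.3071,-7.4300) (cross=-33.328)
ex = (C−B)/|BC| = (-0.2348,-0.9720); ey = (0.9720,-0.2348)
P = B + 1.39·ex + 2.74·ey = (6.2878,-2.6202)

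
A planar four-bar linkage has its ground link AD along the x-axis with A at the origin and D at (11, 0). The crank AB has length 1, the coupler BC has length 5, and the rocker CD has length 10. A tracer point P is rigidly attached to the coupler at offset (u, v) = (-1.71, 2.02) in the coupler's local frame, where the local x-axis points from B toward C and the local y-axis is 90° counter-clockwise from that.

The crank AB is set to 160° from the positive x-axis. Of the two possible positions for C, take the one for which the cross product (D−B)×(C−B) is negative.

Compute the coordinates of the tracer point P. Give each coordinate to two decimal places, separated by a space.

A=(0,0), D=(11.00,0)
B = A + 1.00·(cos160°, sin160°) = (-0.9397, 0.3420)
|BD| = 11.9446
circle(B,5.00) ∩ circle(D,10.00): a=2.8328, h=4.1201
  candidates: C₊=(2.0099,4.3793) cross=49.213; C₋=(1.7740,-3.8575) cross=-49.213
  mode - wants cross < 0 → take C=(1.7740,-3.8575) (cross=-49.213)
ex = (C−B)/|BC| = (0.5427,-0.8399); ey = (0.8399,0.5427)
P = B + -1.71·ex + 2.02·ey = (-0.1712,2.8746)

-0.17 2.87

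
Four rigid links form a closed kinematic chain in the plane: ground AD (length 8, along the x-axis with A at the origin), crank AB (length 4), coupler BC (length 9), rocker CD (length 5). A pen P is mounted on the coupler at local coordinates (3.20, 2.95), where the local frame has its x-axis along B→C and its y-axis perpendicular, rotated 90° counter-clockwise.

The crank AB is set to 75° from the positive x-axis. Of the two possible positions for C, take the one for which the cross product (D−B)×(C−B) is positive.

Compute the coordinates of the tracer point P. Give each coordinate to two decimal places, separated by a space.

A=(0,0), D=(8.00,0)
B = A + 4.00·(cos75°, sin75°) = (1.0353, 3.8637)
|BD| = 7.9646
circle(B,9.00) ∩ circle(D,5.00): a=7.4979, h=4.9782
  candidates: C₊=(10.0068,4.5796) cross=39.649; C₋=(5.1769,-4.1267) cross=-39.649
  mode + wants cross > 0 → take C=(10.0068,4.5796) (cross=39.649)
ex = (C−B)/|BC| = (0.9968,0.0795); ey = (-0.0795,0.9968)
P = B + 3.20·ex + 2.95·ey = (3.9905,7.0589)

3.99 7.06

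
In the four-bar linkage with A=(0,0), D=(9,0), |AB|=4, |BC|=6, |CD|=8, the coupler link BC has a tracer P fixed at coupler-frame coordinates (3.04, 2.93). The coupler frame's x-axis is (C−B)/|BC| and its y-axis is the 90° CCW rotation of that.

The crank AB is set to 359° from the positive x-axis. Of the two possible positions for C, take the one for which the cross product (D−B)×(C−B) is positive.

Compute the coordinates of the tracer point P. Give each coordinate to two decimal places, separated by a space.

0.88 2.78

A=(0,0), D=(9.00,0)
B = A + 4.00·(cos359°, sin359°) = (3.9994, -0.0698)
|BD| = 5.0011
circle(B,6.00) ∩ circle(D,8.00): a=-0.2988, h=5.9926
  candidates: C₊=(3.6169,5.9180) cross=29.969; C₋=(3.7842,-6.0660) cross=-29.969
  mode + wants cross > 0 → take C=(3.6169,5.9180) (cross=29.969)
ex = (C−B)/|BC| = (-0.0637,0.9980); ey = (-0.9980,-0.0637)
P = B + 3.04·ex + 2.93·ey = (0.8816,2.7772)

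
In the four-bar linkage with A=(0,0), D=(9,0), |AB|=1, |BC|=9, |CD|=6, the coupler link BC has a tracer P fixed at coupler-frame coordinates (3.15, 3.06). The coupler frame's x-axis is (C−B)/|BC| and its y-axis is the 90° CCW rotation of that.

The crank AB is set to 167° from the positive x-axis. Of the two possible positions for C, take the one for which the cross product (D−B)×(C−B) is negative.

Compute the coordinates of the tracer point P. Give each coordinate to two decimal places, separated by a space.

3.39 0.72

A=(0,0), D=(9.00,0)
B = A + 1.00·(cos167°, sin167°) = (-0.9744, 0.2250)
|BD| = 9.9769
circle(B,9.00) ∩ circle(D,6.00): a=7.2437, h=5.3413
  candidates: C₊=(6.3879,5.4016) cross=53.290; C₋=(6.1470,-5.2783) cross=-53.290
  mode - wants cross < 0 → take C=(6.1470,-5.2783) (cross=-53.290)
ex = (C−B)/|BC| = (0.7913,-0.6115); ey = (0.6115,0.7913)
P = B + 3.15·ex + 3.06·ey = (3.3892,0.7201)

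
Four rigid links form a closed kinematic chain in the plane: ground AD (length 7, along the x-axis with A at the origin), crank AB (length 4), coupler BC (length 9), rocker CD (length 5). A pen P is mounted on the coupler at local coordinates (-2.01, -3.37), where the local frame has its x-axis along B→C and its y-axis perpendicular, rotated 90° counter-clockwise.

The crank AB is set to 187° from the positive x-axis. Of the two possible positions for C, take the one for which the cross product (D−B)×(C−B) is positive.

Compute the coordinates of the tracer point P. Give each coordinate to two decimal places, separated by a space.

A=(0,0), D=(7.00,0)
B = A + 4.00·(cos187°, sin187°) = (-3.9702, -0.4875)
|BD| = 10.9810
circle(B,9.00) ∩ circle(D,5.00): a=8.0404, h=4.0438
  candidates: C₊=(3.8827,3.9093) cross=44.405; C₋=(4.2418,-4.1704) cross=-44.405
  mode + wants cross > 0 → take C=(3.8827,3.9093) (cross=44.405)
ex = (C−B)/|BC| = (0.8725,0.4885); ey = (-0.4885,0.8725)
P = B + -2.01·ex + -3.37·ey = (-4.0777,-4.4099)

-4.08 -4.41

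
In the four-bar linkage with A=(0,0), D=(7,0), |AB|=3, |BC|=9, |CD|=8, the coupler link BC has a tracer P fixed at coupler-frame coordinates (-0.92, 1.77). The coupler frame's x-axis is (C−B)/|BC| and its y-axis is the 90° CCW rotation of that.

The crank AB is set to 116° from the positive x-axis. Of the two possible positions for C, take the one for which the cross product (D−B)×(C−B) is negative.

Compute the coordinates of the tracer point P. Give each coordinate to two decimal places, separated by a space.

A=(0,0), D=(7.00,0)
B = A + 3.00·(cos116°, sin116°) = (-1.3151, 2.6964)
|BD| = 8.7414
circle(B,9.00) ∩ circle(D,8.00): a=5.3431, h=7.2423
  candidates: C₊=(6.0014,7.9374) cross=63.308; C₋=(1.5334,-5.8409) cross=-63.308
  mode - wants cross < 0 → take C=(1.5334,-5.8409) (cross=-63.308)
ex = (C−B)/|BC| = (0.3165,-0.9486); ey = (0.9486,0.3165)
P = B + -0.92·ex + 1.77·ey = (0.0727,4.1293)

0.07 4.13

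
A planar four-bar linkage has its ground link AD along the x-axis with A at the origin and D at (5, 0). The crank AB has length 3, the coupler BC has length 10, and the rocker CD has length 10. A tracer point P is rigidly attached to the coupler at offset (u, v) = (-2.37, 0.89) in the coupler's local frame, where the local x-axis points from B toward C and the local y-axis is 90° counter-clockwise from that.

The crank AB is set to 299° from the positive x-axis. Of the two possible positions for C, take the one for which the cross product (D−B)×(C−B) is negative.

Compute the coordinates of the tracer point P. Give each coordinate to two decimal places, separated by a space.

0.24 -0.40

A=(0,0), D=(5.00,0)
B = A + 3.00·(cos299°, sin299°) = (1.4544, -2.6239)
|BD| = 4.4109
circle(B,10.00) ∩ circle(D,10.00): a=2.2054, h=9.7538
  candidates: C₊=(-2.5749,6.5284) cross=43.023; C₋=(9.0294,-9.1523) cross=-43.023
  mode - wants cross < 0 → take C=(9.0294,-9.1523) (cross=-43.023)
ex = (C−B)/|BC| = (0.7575,-0.6528); ey = (0.6528,0.7575)
P = B + -2.37·ex + 0.89·ey = (0.2402,-0.4025)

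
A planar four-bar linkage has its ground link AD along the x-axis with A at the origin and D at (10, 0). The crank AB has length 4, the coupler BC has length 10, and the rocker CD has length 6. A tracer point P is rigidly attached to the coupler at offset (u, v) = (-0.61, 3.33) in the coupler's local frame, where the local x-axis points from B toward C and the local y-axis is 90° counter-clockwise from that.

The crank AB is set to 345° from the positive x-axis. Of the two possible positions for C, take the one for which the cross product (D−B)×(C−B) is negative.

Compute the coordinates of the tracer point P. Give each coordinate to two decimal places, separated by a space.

4.71 2.24

A=(0,0), D=(10.00,0)
B = A + 4.00·(cos345°, sin345°) = (3.8637, -1.0353)
|BD| = 6.2230
circle(B,10.00) ∩ circle(D,6.00): a=8.2537, h=5.6459
  candidates: C₊=(11.0631,5.9051) cross=35.135; C₋=(12.9417,-5.2294) cross=-35.135
  mode - wants cross < 0 → take C=(12.9417,-5.2294) (cross=-35.135)
ex = (C−B)/|BC| = (0.9078,-0.4194); ey = (0.4194,0.9078)
P = B + -0.61·ex + 3.33·ey = (4.7066,2.2435)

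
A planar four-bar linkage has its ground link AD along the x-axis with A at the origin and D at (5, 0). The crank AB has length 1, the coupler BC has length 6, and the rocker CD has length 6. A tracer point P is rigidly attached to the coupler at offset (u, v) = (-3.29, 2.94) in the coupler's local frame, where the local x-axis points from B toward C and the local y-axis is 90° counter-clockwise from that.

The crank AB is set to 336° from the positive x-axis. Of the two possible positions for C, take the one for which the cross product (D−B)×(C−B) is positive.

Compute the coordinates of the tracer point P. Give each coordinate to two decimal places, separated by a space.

-2.75 -2.87

A=(0,0), D=(5.00,0)
B = A + 1.00·(cos336°, sin336°) = (0.9135, -0.4067)
|BD| = 4.1066
circle(B,6.00) ∩ circle(D,6.00): a=2.0533, h=5.6377
  candidates: C₊=(2.3984,5.4066) cross=23.152; C₋=(3.5152,-5.8134) cross=-23.152
  mode + wants cross > 0 → take C=(2.3984,5.4066) (cross=23.152)
ex = (C−B)/|BC| = (0.2475,0.9689); ey = (-0.9689,0.2475)
P = B + -3.29·ex + 2.94·ey = (-2.7492,-2.8668)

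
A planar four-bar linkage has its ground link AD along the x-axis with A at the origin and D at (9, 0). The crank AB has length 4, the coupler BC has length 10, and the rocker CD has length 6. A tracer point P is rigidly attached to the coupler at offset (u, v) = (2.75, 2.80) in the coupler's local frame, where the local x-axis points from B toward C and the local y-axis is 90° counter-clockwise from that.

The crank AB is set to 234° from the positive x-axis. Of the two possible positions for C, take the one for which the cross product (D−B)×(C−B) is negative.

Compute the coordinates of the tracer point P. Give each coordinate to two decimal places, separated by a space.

A=(0,0), D=(9.00,0)
B = A + 4.00·(cos234°, sin234°) = (-2.3511, -3.2361)
|BD| = 11.8034
circle(B,10.00) ∩ circle(D,6.00): a=8.6128, h=5.0813
  candidates: C₊=(4.5385,4.0119) cross=59.977; C₋=(7.3247,-5.7614) cross=-59.977
  mode - wants cross < 0 → take C=(7.3247,-5.7614) (cross=-59.977)
ex = (C−B)/|BC| = (0.9676,-0.2525); ey = (0.2525,0.9676)
P = B + 2.75·ex + 2.80·ey = (1.0168,-1.2213)

1.02 -1.22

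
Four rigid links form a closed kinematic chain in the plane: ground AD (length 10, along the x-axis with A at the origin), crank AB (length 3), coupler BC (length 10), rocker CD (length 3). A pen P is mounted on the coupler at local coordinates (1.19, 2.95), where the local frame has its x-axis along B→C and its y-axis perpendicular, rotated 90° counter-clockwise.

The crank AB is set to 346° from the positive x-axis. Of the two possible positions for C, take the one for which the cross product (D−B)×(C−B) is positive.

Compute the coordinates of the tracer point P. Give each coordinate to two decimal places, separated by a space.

A=(0,0), D=(10.00,0)
B = A + 3.00·(cos346°, sin346°) = (2.9109, -0.7258)
|BD| = 7.1262
circle(B,10.00) ∩ circle(D,3.00): a=9.9480, h=1.0185
  candidates: C₊=(12.7034,1.3005) cross=7.258; C₋=(12.9109,-0.7258) cross=-7.258
  mode + wants cross > 0 → take C=(12.7034,1.3005) (cross=7.258)
ex = (C−B)/|BC| = (0.9793,0.2026); ey = (-0.2026,0.9793)
P = B + 1.19·ex + 2.95·ey = (3.4784,2.4042)

3.48 2.40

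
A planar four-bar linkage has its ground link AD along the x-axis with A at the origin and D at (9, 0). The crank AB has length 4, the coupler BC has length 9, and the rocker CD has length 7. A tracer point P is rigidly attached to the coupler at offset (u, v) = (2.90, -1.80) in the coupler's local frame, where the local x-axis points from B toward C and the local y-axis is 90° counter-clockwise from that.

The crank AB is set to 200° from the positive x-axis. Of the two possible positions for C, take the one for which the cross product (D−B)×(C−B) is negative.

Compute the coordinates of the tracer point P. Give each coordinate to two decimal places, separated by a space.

A=(0,0), D=(9.00,0)
B = A + 4.00·(cos200°, sin200°) = (-3.7588, -1.3681)
|BD| = 12.8319
circle(B,9.00) ∩ circle(D,7.00): a=7.6628, h=4.7203
  candidates: C₊=(3.3571,4.1422) cross=60.570; C₋=(4.3637,-5.2445) cross=-60.570
  mode - wants cross < 0 → take C=(4.3637,-5.2445) (cross=-60.570)
ex = (C−B)/|BC| = (0.9025,-0.4307); ey = (0.4307,0.9025)
P = B + 2.90·ex + -1.80·ey = (-1.9168,-4.2416)

-1.92 -4.24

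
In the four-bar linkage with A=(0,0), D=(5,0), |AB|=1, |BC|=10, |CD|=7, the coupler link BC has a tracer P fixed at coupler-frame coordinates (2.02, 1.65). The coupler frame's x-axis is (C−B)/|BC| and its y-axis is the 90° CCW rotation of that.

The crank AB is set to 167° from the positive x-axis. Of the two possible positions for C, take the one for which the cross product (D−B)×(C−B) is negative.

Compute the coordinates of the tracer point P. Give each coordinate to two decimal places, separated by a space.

1.62 -0.07

A=(0,0), D=(5.00,0)
B = A + 1.00·(cos167°, sin167°) = (-0.9744, 0.2250)
|BD| = 5.9786
circle(B,10.00) ∩ circle(D,7.00): a=7.2545, h=6.8827
  candidates: C₊=(6.5340,6.8299) cross=41.149; C₋=(6.0160,-6.9259) cross=-41.149
  mode - wants cross < 0 → take C=(6.0160,-6.9259) (cross=-41.149)
ex = (C−B)/|BC| = (0.6990,-0.7151); ey = (0.7151,0.6990)
P = B + 2.02·ex + 1.65·ey = (1.6176,-0.0661)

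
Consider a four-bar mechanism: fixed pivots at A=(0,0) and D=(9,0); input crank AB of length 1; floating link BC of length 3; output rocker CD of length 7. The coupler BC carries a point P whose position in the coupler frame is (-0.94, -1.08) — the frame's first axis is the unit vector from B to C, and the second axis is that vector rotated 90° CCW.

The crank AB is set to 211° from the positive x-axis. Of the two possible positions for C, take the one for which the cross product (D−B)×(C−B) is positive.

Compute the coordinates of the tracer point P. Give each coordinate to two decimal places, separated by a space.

-1.44 -1.82

A=(0,0), D=(9.00,0)
B = A + 1.00·(cos211°, sin211°) = (-0.8572, -0.5150)
|BD| = 9.8706
circle(B,3.00) ∩ circle(D,7.00): a=2.9091, h=0.7329
  candidates: C₊=(2.0097,0.3687) cross=7.235; C₋=(2.0862,-1.0952) cross=-7.235
  mode + wants cross > 0 → take C=(2.0097,0.3687) (cross=7.235)
ex = (C−B)/|BC| = (0.9556,0.2946); ey = (-0.2946,0.9556)
P = B + -0.94·ex + -1.08·ey = (-1.4373,-1.8240)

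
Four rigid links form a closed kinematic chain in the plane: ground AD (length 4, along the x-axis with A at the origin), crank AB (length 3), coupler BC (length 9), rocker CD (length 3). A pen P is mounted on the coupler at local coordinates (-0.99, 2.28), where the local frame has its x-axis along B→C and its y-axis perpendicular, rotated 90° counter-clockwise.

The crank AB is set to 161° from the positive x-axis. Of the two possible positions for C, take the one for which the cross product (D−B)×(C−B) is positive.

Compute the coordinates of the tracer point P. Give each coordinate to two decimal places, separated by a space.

A=(0,0), D=(4.00,0)
B = A + 3.00·(cos161°, sin161°) = (-2.8366, 0.9767)
|BD| = 6.9060
circle(B,9.00) ∩ circle(D,3.00): a=8.6659, h=2.4296
  candidates: C₊=(6.0858,2.1562) cross=16.778; C₋=(5.3986,-2.6540) cross=-16.778
  mode + wants cross > 0 → take C=(6.0858,2.1562) (cross=16.778)
ex = (C−B)/|BC| = (0.9914,0.1311); ey = (-0.1311,0.9914)
P = B + -0.99·ex + 2.28·ey = (-4.1168,3.1073)

-4.12 3.11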